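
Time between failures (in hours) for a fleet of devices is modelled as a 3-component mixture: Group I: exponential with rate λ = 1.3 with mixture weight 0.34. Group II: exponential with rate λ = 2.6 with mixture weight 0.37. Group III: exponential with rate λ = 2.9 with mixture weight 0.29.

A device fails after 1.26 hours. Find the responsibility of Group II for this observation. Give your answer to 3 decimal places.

0.252

The responsibility of component k is π_k f_k(x) divided by Σ_j π_j f_j(x).
Component likelihoods at x = 1.26 hours:
  L_I = 0.252679
  L_II = 0.0982256
  L_III = 0.0750734
Prior × likelihood for each component:
  π_I·L_I = 0.34 × 0.252679 = 0.0859108
  π_II·L_II = 0.37 × 0.0982256 = 0.0363435
  π_III·L_III = 0.29 × 0.0750734 = 0.0217713
Normaliser: 0.0859108 + 0.0363435 + 0.0217713 = 0.144026
So the posterior for Group II is 0.0363435 / 0.144026 ≈ 0.252.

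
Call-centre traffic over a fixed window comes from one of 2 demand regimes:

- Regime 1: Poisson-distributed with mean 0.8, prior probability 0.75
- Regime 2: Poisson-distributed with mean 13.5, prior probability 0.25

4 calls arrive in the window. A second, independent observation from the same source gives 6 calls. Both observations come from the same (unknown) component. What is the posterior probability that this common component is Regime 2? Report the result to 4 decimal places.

0.8532

The responsibility of component k is P(Z=k) f_k(x) divided by Σ_j P(Z=j) f_j(x).
Since both observations come from the same component, the likelihood for component k is f_k(x₁)·f_k(x₂).
  p_1 = [e^(−0.8)·0.8^4/4! = 0.00766855] × [0.000163596] = 1.25454e-06
  p_2 = [e^(−13.5)·13.5^4/4! = 0.00189735] × [0.0115264] = 2.18697e-05
Prior × likelihood for each component:
  P(Z=1)·p_1 = 0.75 × 1.25454e-06 = 9.40906e-07
  P(Z=2)·p_2 = 0.25 × 2.18697e-05 = 5.46743e-06
Marginal: 9.40906e-07 + 5.46743e-06 = 6.40833e-06
Responsibility of Regime 2: 5.46743e-06 / 6.40833e-06 ≈ 0.8532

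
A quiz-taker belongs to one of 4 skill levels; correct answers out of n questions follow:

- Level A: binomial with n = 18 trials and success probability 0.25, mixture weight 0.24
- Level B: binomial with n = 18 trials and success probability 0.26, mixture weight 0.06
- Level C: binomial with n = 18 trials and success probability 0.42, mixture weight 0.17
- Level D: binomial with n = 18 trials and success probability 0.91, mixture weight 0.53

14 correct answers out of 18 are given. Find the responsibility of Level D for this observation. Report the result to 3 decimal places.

0.989

Apply Bayes' rule: the posterior for each component is proportional to its prior times its likelihood at x.
Component likelihoods at x = 14 correct answers out of 18:
  L_A = 3.60684e-06
  L_B = 5.91937e-06
  L_C = 0.00184045
  L_D = 0.0536131
Multiply by the mixture weights:
  π_A·L_A = 0.24 × 3.60684e-06 = 8.65641e-07
  π_B·L_B = 0.06 × 5.91937e-06 = 3.55162e-07
  π_C·L_C = 0.17 × 0.00184045 = 0.000312876
  π_D·L_D = 0.53 × 0.0536131 = 0.0284149
Denominator: 8.65641e-07 + 3.55162e-07 + 0.000312876 + 0.0284149 = 0.028729
Responsibility of Level D: 0.0284149 / 0.028729 ≈ 0.989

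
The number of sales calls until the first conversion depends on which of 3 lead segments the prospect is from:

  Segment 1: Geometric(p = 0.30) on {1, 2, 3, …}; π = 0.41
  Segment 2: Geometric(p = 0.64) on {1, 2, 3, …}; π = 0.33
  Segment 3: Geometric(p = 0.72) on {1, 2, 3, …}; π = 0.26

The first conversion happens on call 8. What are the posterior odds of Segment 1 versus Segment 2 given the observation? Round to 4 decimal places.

The posterior odds equal the prior odds times the likelihood ratio: (w_i/w_j)·(f_i(x)/f_j(x)).
Component likelihoods at x = 8:
  p_1 = 0.30·(1−0.30)^7 = 0.30·0.0823543 = 0.0247063
  p_2 = 0.64·(1−0.64)^7 = 0.64·0.000783642 = 0.000501531
  p_3 = 0.72·(1−0.72)^7 = 0.72·0.000134929 = 9.71491e-05
0.0101296 / 0.000165505 ≈ 61.2040

61.2040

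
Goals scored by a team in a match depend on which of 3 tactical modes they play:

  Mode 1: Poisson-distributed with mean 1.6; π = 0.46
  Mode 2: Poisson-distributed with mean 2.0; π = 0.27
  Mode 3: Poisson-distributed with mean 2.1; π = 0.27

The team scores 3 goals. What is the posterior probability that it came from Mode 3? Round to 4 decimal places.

Posterior ∝ prior × likelihood, so P(k | x) ∝ π_k f_k(x); normalise over all components.
Component likelihoods at x = 3 goals:
  p_1 = e^(−1.6)·1.6^3/3! = 0.137828
  p_2 = e^(−2.0)·2.0^3/3! = 0.180447
  p_3 = e^(−2.1)·2.1^3/3! = 0.189011
Prior × likelihood for each component:
  π_1·p_1 = 0.46 × 0.137828 = 0.0634009
  π_2·p_2 = 0.27 × 0.180447 = 0.0487207
  π_3·p_3 = 0.27 × 0.189011 = 0.0510331
Sum: 0.0634009 + 0.0487207 + 0.0510331 = 0.163155
P(Mode 3 | data) = 0.0510331 / 0.163155 ≈ 0.3128

0.3128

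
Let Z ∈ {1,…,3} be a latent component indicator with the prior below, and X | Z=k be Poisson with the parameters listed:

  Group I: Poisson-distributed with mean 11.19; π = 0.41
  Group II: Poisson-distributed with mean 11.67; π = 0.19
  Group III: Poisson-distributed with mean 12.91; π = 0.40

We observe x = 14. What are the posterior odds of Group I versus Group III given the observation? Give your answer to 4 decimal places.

The posterior odds equal the prior odds times the likelihood ratio: (w_i/w_j)·(f_i(x)/f_j(x)).
Evaluate each component's likelihood at the observed value:
  L_I = e^(−11.19)·11.19^14/14! = 0.0764641
  L_II = e^(−11.67)·11.67^14/14! = 0.0851858
  L_III = e^(−12.91)·12.91^14/14! = 0.101348
0.0313503 / 0.0405394 ≈ 0.7733

0.7733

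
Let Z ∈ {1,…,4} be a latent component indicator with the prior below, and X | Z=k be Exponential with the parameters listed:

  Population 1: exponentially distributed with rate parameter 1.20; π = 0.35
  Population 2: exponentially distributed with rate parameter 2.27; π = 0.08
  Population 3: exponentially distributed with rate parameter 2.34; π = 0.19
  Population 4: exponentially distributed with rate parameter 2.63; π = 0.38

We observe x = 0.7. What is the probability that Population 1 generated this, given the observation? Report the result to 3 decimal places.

0.391

P(component k | x) = w_k·f_k(x) / marginal(x), where marginal(x) = Σ_j w_j·f_j(x).
Component likelihoods at x = 0.7:
  p_1 = 1.20·e^(−1.20·0.7) = 1.20·e^(−0.8400) = 0.518053
  p_2 = 2.27·e^(−2.27·0.7) = 2.27·e^(−1.5890) = 0.463374
  p_3 = 2.34·e^(−2.34·0.7) = 2.34·e^(−1.6380) = 0.454822
  p_4 = 2.63·e^(−2.63·0.7) = 2.63·e^(−1.8410) = 0.417272
Unnormalised posteriors:
  w_1·p_1 = 0.35 × 0.518053 = 0.181318
  w_2·p_2 = 0.08 × 0.463374 = 0.0370699
  w_3·p_3 = 0.19 × 0.454822 = 0.0864162
  w_4·p_4 = 0.38 × 0.417272 = 0.158563
Denominator: 0.181318 + 0.0370699 + 0.0864162 + 0.158563 = 0.463368
Responsibility of Population 1: 0.181318 / 0.463368 ≈ 0.391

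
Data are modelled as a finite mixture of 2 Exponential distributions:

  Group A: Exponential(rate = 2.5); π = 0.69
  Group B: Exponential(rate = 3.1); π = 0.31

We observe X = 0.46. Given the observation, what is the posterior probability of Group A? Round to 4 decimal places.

P(component k | x) = π_k·f_k(x) / marginal(x), where marginal(x) = Σ_j π_j·f_j(x).
Exponential densities:
  L_A = 0.791592
  L_B = 0.744831
Multiply by the mixture weights:
  π_A·L_A = 0.69 × 0.791592 = 0.546198
  π_B·L_B = 0.31 × 0.744831 = 0.230898
Sum: 0.546198 + 0.230898 = 0.777096
P(Group A | x) ≈ 0.7029

0.7029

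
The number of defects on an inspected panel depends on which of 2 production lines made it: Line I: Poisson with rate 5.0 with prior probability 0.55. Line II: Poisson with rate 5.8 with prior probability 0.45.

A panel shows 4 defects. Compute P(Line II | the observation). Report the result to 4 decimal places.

0.3996

P(component k | x) = π_k·f_k(x) / marginal(x), where marginal(x) = Σ_j π_j·f_j(x).
Component likelihoods at x = 4 defects:
  f_I = e^(−5.0)·5.0^4/4! = 0.175467
  f_II = e^(−5.8)·5.8^4/4! = 0.142755
Multiply by the mixture weights:
  π_I·f_I = 0.55 × 0.175467 = 0.0965071
  π_II·f_II = 0.45 × 0.142755 = 0.06424
Normaliser: 0.0965071 + 0.06424 = 0.160747
Responsibility of Line II: 0.06424 / 0.160747 ≈ 0.3996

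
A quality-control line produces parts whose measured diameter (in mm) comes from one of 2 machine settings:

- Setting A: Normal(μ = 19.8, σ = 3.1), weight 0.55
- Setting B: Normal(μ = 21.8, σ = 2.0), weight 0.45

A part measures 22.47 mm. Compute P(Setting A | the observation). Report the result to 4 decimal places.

0.3653

The responsibility of component k is w_k f_k(x) divided by Σ_j w_j f_j(x).
Evaluate each component's likelihood at the observed value:
  f_A = 0.0888104
  f_B = 0.188587
Multiply by the mixture weights:
  w_A·f_A = 0.55 × 0.0888104 = 0.0488457
  w_B·f_B = 0.45 × 0.188587 = 0.0848639
Normaliser: 0.0488457 + 0.0848639 = 0.13371
P(Setting A | data) ≈ 0.3653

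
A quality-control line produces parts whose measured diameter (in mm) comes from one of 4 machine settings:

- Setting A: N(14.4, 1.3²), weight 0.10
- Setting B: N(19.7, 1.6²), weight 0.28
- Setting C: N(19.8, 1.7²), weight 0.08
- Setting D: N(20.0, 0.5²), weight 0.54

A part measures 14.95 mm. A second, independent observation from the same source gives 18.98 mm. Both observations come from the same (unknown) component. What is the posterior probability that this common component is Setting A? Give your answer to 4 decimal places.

The responsibility of component k is π_k f_k(x) divided by Σ_j π_j f_j(x).
Since both observations come from the same component, the likelihood for component k is f_k(x₁)·f_k(x₂).
  p_A = [(1/(1.3·√(2π)))·exp(−(14.95−14.4)²/(2·1.3²)) = 0.306879·exp(-0.08950) = 0.280607] × [0.000619041] = 0.000173707
  p_B = [(1/(1.6·√(2π)))·exp(−(14.95−19.7)²/(2·1.6²)) = 0.249339·exp(-4.40674) = 0.00304066] × [0.225329] = 0.00068515
  p_C = [(1/(1.7·√(2π)))·exp(−(14.95−19.8)²/(2·1.7²)) = 0.234672·exp(-4.06964) = 0.00400904] × [0.2089] = 0.000837489
  p_D = [(1/(0.5·√(2π)))·exp(−(14.95−20.0)²/(2·0.5²)) = 0.797885·exp(-51.00500) = 5.63313e-23] × [0.0996002] = 5.61061e-24
Unnormalised posteriors:
  π_A·p_A = 0.10 × 0.000173707 = 1.73707e-05
  π_B·p_B = 0.28 × 0.00068515 = 0.000191842
  π_C·p_C = 0.08 × 0.000837489 = 6.69991e-05
  π_D·p_D = 0.54 × 5.61061e-24 = 3.02973e-24
Denominator: 1.73707e-05 + 0.000191842 + 6.69991e-05 + 3.02973e-24 = 0.000276212
Responsibility of Setting A: 1.73707e-05 / 0.000276212 ≈ 0.0629

0.0629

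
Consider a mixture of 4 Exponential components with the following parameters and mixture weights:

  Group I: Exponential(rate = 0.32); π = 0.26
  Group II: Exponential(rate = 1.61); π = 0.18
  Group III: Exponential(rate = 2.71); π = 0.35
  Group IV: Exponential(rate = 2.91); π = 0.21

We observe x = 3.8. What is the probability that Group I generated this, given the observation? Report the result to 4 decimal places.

0.9732

P(component k | x) = π_k·f_k(x) / marginal(x), where marginal(x) = Σ_j π_j·f_j(x).
Component likelihoods at x = 3.8:
  L_I = 0.32·e^(−0.32·3.8) = 0.32·e^(−1.2160) = 0.0948523
  L_II = 1.61·e^(−1.61·3.8) = 1.61·e^(−6.1180) = 0.0035466
  L_III = 2.71·e^(−2.71·3.8) = 2.71·e^(−10.2980) = 9.13282e-05
  L_IV = 2.91·e^(−2.91·3.8) = 2.91·e^(−11.0580) = 4.58632e-05
Weight by the priors:
  π_I·L_I = 0.26 × 0.0948523 = 0.0246616
  π_II·L_II = 0.18 × 0.0035466 = 0.000638388
  π_III·L_III = 0.35 × 9.13282e-05 = 3.19649e-05
  π_IV·L_IV = 0.21 × 4.58632e-05 = 9.63128e-06
Marginal: 0.0246616 + 0.000638388 + 3.19649e-05 + 9.63128e-06 = 0.0253416
Responsibility of Group I: 0.0246616 / 0.0253416 ≈ 0.9732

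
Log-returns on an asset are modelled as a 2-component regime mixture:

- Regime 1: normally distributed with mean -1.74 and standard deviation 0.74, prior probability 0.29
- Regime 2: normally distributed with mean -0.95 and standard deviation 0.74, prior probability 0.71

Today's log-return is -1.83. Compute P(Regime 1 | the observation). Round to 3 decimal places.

0.451

P(component k | x) = P(Z=k)·f_k(x) / marginal(x), where marginal(x) = Σ_j P(Z=j)·f_j(x).
Component likelihoods at x = -1.83:
  L_1 = 0.535139
  L_2 = 0.265825
Weight by the priors:
  P(Z=1)·L_1 = 0.29 × 0.535139 = 0.15519
  P(Z=2)·L_2 = 0.71 × 0.265825 = 0.188735
Sum: 0.15519 + 0.188735 = 0.343926
P(Regime 1 | the observation) ≈ 0.451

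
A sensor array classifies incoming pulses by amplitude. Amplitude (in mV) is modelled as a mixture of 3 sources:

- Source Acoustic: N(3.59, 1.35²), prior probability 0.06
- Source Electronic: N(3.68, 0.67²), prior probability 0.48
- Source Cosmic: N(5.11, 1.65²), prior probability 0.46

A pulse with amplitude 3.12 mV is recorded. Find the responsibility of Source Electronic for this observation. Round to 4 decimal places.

Posterior ∝ prior × likelihood, so P(k | x) ∝ π_k f_k(x); normalise over all components.
Normal densities:
  L_Acoustic = (1/(1.35·√(2π)))·exp(−(3.12−3.59)²/(2·1.35²)) = 0.295513·exp(-0.06060) = 0.278136
  L_Electronic = (1/(0.67·√(2π)))·exp(−(3.12−3.68)²/(2·0.67²)) = 0.595436·exp(-0.34930) = 0.419891
  L_Cosmic = (1/(1.65·√(2π)))·exp(−(3.12−5.11)²/(2·1.65²)) = 0.241783·exp(-0.72729) = 0.116834
Weight by the priors:
  π_Acoustic·L_Acoustic = 0.06 × 0.278136 = 0.0166881
  π_Electronic·L_Electronic = 0.48 × 0.419891 = 0.201548
  π_Cosmic·L_Cosmic = 0.46 × 0.116834 = 0.0537434
Denominator: 0.0166881 + 0.201548 + 0.0537434 = 0.271979
Responsibility of Source Electronic: 0.201548 / 0.271979 ≈ 0.7410

0.7410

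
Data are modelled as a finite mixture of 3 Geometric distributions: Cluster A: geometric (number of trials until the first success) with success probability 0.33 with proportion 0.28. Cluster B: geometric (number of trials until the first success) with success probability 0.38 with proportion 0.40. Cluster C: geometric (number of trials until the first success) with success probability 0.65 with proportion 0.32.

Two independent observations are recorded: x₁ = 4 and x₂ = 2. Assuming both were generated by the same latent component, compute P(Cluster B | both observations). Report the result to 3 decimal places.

0.511

The responsibility of component k is π_k f_k(x) divided by Σ_j π_j f_j(x).
Since both observations come from the same component, the likelihood for component k is f_k(x₁)·f_k(x₂).
  f_A = [0.33·(1−0.33)^3 = 0.33·0.300763 = 0.0992518] × [0.2211] = 0.0219446
  f_B = [0.38·(1−0.38)^3 = 0.38·0.238328 = 0.0905646] × [0.2356] = 0.021337
  f_C = [0.65·(1−0.65)^3 = 0.65·0.042875 = 0.0278687] × [0.2275] = 0.00634014
Prior × likelihood for each component:
  π_A·f_A = 0.28 × 0.0219446 = 0.00614448
  π_B·f_B = 0.40 × 0.021337 = 0.00853481
  π_C·f_C = 0.32 × 0.00634014 = 0.00202884
Marginal: 0.00614448 + 0.00853481 + 0.00202884 = 0.0167081
P(Cluster B | data) = 0.00853481 / 0.0167081 ≈ 0.511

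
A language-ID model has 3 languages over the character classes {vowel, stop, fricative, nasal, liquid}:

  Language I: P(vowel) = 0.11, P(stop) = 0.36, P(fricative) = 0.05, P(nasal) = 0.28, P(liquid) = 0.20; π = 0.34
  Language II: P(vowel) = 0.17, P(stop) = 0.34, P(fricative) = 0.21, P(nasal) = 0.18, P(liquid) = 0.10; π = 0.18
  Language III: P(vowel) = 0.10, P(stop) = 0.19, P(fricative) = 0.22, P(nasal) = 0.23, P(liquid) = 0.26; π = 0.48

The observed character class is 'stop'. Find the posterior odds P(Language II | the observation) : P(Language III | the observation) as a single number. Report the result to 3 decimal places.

0.671

Since P(k|x) ∝ P(Z=k) f_k(x), the posterior odds are P(Z=i) f_i(x) / (P(Z=j) f_j(x)).
Categorical probabilities:
  f_I = P(stop | comp) = 0.36
  f_II = P(stop | comp) = 0.34
  f_III = P(stop | comp) = 0.19
Odds = (0.18/0.48) × (0.34/0.19) = 0.375 × 1.78947 ≈ 0.671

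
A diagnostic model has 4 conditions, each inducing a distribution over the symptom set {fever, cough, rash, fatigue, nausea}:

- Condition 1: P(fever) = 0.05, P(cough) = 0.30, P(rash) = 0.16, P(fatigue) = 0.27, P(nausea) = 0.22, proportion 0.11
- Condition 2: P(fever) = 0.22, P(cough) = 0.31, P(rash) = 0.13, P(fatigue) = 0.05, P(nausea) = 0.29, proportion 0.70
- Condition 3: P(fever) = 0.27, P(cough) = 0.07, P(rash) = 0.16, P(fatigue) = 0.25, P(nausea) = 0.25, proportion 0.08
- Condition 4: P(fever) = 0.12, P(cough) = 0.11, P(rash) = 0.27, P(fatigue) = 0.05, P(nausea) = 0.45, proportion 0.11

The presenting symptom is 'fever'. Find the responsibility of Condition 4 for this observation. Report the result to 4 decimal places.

Posterior ∝ prior × likelihood, so P(k | x) ∝ P(Z=k) f_k(x); normalise over all components.
Categorical probabilities:
  f_1 = P(fever | comp) = 0.05
  f_2 = P(fever | comp) = 0.22
  f_3 = P(fever | comp) = 0.27
  f_4 = P(fever | comp) = 0.12
Multiply by the mixture weights:
  P(Z=1)·f_1 = 0.11 × 0.05 = 0.0055
  P(Z=2)·f_2 = 0.70 × 0.22 = 0.154
  P(Z=3)·f_3 = 0.08 × 0.27 = 0.0216
  P(Z=4)·f_4 = 0.11 × 0.12 = 0.0132
Normaliser: 0.0055 + 0.154 + 0.0216 + 0.0132 = 0.1943
P(Condition 4 | data) ≈ 0.0679

0.0679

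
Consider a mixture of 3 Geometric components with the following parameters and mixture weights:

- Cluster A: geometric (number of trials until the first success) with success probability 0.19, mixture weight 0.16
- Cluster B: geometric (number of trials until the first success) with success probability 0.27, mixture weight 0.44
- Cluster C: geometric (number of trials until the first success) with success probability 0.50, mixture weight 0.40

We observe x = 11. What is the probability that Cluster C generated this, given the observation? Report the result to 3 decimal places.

0.022

The responsibility of component k is w_k f_k(x) divided by Σ_j w_j f_j(x).
Evaluate each component's likelihood at the observed value:
  f_A = 0.19·(1−0.19)^10 = 0.19·0.121577 = 0.0230996
  f_B = 0.27·(1−0.27)^10 = 0.27·0.0429763 = 0.0116036
  f_C = 0.50·(1−0.50)^10 = 0.50·0.000976562 = 0.000488281
Prior × likelihood for each component:
  w_A·f_A = 0.16 × 0.0230996 = 0.00369593
  w_B·f_B = 0.44 × 0.0116036 = 0.00510558
  w_C·f_C = 0.40 × 0.000488281 = 0.000195313
Sum: 0.00369593 + 0.00510558 + 0.000195313 = 0.00899682
So the posterior for Cluster C is 0.000195313 / 0.00899682 ≈ 0.022.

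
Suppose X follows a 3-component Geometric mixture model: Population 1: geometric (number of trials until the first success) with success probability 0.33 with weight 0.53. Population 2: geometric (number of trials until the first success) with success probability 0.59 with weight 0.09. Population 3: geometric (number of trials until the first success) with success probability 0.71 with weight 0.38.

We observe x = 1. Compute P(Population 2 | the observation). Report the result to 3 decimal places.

0.107

The responsibility of component k is π_k f_k(x) divided by Σ_j π_j f_j(x).
Evaluate each component's likelihood at the observed value:
  L_1 = 0.33·(1−0.33)^0 = 0.33·1 = 0.33
  L_2 = 0.59·(1−0.59)^0 = 0.59·1 = 0.59
  L_3 = 0.71·(1−0.71)^0 = 0.71·1 = 0.71
Multiply by the mixture weights:
  π_1·L_1 = 0.53 × 0.33 = 0.1749
  π_2·L_2 = 0.09 × 0.59 = 0.0531
  π_3·L_3 = 0.38 × 0.71 = 0.2698
Sum: 0.1749 + 0.0531 + 0.2698 = 0.4978
So the posterior for Population 2 is 0.0531 / 0.4978 ≈ 0.107.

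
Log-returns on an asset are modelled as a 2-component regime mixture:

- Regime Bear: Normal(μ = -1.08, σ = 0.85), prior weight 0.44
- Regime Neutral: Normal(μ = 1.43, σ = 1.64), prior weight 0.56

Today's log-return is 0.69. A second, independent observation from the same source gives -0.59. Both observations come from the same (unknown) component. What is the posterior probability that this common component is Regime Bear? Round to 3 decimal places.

P(component k | x) = π_k·f_k(x) / marginal(x), where marginal(x) = Σ_j π_j·f_j(x).
Since both observations come from the same component, the likelihood for component k is f_k(x₁)·f_k(x₂).
  L_Bear = [(1/(0.85·√(2π)))·exp(−(0.69−-1.08)²/(2·0.85²)) = 0.469344·exp(-2.16810) = 0.0536906] × [0.397493] = 0.0213416
  L_Neutral = [(1/(1.64·√(2π)))·exp(−(0.69−1.43)²/(2·1.64²)) = 0.243257·exp(-0.10180) = 0.219713] × [0.113928] = 0.0250315
Unnormalised posteriors:
  π_Bear·L_Bear = 0.44 × 0.0213416 = 0.00939032
  π_Neutral·L_Neutral = 0.56 × 0.0250315 = 0.0140176
Denominator: 0.00939032 + 0.0140176 = 0.023408
Responsibility of Regime Bear: 0.00939032 / 0.023408 ≈ 0.401

0.401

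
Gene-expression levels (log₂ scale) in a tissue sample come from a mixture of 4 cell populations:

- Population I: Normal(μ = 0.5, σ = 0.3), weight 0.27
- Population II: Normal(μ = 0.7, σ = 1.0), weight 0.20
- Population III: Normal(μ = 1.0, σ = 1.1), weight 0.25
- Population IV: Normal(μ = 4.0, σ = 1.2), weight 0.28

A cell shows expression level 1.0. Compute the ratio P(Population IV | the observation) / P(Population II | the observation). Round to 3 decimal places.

Only the two components matter; the odds are (P(Z=i) f_i(x)) / (P(Z=j) f_j(x)).
Evaluate each component's likelihood at the observed value:
  L_I = 0.33159
  L_II = 0.381388
  L_III = 0.362675
  L_IV = 0.0146069
0.00408994 / 0.0762776 ≈ 0.054

0.054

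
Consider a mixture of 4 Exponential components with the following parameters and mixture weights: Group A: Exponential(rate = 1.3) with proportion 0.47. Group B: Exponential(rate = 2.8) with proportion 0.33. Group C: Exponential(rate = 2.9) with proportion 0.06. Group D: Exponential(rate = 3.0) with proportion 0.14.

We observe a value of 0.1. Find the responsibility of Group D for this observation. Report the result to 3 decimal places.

0.186

By Bayes' theorem, P(k | x) = π_k f_k(x) / Σ_j π_j f_j(x).
Exponential densities:
  L_A = 1.14152
  L_B = 2.11619
  L_C = 2.16996
  L_D = 2.22245
Weight by the priors:
  π_A·L_A = 0.47 × 1.14152 = 0.536516
  π_B·L_B = 0.33 × 2.11619 = 0.698344
  π_C·L_C = 0.06 × 2.16996 = 0.130198
  π_D·L_D = 0.14 × 2.22245 = 0.311144
Sum: 0.536516 + 0.698344 + 0.130198 + 0.311144 = 1.6762
So the posterior for Group D is 0.311144 / 1.6762 ≈ 0.186.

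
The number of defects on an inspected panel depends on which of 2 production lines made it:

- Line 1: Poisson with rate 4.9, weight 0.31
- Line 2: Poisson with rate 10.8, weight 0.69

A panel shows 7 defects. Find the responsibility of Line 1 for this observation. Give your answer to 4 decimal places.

P(component k | x) = P(Z=k)·f_k(x) / marginal(x), where marginal(x) = Σ_j P(Z=j)·f_j(x).
Component likelihoods at x = 7 defects:
  L_1 = 0.100207
  L_2 = 0.0693674
Multiply by the mixture weights:
  P(Z=1)·L_1 = 0.31 × 0.100207 = 0.0310642
  P(Z=2)·L_2 = 0.69 × 0.0693674 = 0.0478635
Marginal: 0.0310642 + 0.0478635 = 0.0789277
P(Line 1 | x) = 0.0310642 / 0.0789277 ≈ 0.3936

0.3936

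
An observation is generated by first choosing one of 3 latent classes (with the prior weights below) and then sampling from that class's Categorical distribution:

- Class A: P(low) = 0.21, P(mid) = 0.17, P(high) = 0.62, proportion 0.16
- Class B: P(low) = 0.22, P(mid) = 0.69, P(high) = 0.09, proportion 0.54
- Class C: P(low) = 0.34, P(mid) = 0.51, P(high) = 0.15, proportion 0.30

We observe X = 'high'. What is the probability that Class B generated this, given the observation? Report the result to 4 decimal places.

0.2521

Apply Bayes' rule: the posterior for each component is proportional to its prior times its likelihood at x.
Component likelihoods at x = 'high':
  f_A = 0.62
  f_B = 0.09
  f_C = 0.15
Weight by the priors:
  w_A·f_A = 0.16 × 0.62 = 0.0992
  w_B·f_B = 0.54 × 0.09 = 0.0486
  w_C·f_C = 0.30 × 0.15 = 0.045
Denominator: 0.0992 + 0.0486 + 0.045 = 0.1928
P(Class B | the observation) = 0.0486 / 0.1928 ≈ 0.2521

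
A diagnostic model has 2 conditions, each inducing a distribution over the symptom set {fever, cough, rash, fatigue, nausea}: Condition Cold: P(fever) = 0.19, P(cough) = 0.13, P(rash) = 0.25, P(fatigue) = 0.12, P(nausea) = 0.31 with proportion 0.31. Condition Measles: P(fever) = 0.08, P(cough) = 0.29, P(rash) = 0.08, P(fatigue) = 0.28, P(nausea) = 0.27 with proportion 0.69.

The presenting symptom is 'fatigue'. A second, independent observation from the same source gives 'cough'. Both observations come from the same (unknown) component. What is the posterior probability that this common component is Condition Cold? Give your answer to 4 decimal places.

By Bayes' theorem, P(k | x) = w_k f_k(x) / Σ_j w_j f_j(x).
Since both observations come from the same component, the likelihood for component k is f_k(x₁)·f_k(x₂).
  L_Cold = [P(fatigue | comp) = 0.12] × [0.13] = 0.0156
  L_Measles = [P(fatigue | comp) = 0.28] × [0.29] = 0.0812
Weight by the priors:
  w_Cold·L_Cold = 0.31 × 0.0156 = 0.004836
  w_Measles·L_Measles = 0.69 × 0.0812 = 0.056028
Marginal: 0.004836 + 0.056028 = 0.060864
P(Condition Cold | x) ≈ 0.0795

0.0795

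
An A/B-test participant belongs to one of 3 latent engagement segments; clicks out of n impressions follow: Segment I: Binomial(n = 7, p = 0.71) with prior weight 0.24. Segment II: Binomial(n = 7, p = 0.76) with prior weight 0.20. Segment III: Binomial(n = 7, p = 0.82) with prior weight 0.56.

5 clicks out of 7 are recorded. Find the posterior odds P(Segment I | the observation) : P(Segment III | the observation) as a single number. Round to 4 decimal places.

0.5414

Posterior odds = (w_i f_i(x)) / (w_j f_j(x)); the normalising sum cancels.
Binomial probabilities:
  p_I = 0.318645
  p_II = 0.306697
  p_III = 0.252251
Posterior odds = (w_I·p_I) / (w_III·p_III) = (0.24·0.318645) / (0.56·0.252251) = 0.0764748 / 0.141261 ≈ 0.5414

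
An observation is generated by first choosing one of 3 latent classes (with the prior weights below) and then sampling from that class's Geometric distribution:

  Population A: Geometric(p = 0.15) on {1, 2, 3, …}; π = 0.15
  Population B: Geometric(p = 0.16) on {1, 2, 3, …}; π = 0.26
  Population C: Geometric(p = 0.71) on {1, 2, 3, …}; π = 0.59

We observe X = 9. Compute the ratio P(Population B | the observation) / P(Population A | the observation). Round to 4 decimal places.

1.6819

Posterior odds = (π_i f_i(x)) / (π_j f_j(x)); the normalising sum cancels.
Geometric probabilities:
  L_A = 0.0408736
  L_B = 0.0396601
  L_C = 3.55175e-05
Posterior odds = (π_B·L_B) / (π_A·L_A) = (0.26·0.0396601) / (0.15·0.0408736) = 0.0103116 / 0.00613104 ≈ 1.6819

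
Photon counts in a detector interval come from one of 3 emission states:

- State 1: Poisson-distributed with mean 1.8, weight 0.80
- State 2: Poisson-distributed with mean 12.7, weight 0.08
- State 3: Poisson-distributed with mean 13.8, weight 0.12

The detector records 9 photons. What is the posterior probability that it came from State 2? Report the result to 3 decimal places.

0.484

Posterior ∝ prior × likelihood, so P(k | x) ∝ P(Z=k) f_k(x); normalise over all components.
Poisson probabilities:
  L_1 = 9.03565e-05
  L_2 = 0.0722654
  L_3 = 0.0508025
Multiply by the mixture weights:
  P(Z=1)·L_1 = 0.80 × 9.03565e-05 = 7.22852e-05
  P(Z=2)·L_2 = 0.08 × 0.0722654 = 0.00578123
  P(Z=3)·L_3 = 0.12 × 0.0508025 = 0.0060963
Sum: 7.22852e-05 + 0.00578123 + 0.0060963 = 0.0119498
Responsibility of State 2: 0.00578123 / 0.0119498 ≈ 0.484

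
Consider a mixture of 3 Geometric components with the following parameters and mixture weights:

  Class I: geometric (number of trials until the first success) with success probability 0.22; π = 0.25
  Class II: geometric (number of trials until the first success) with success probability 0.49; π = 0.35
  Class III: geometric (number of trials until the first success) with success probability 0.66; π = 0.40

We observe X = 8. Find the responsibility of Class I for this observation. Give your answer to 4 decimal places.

0.8520

By Bayes' theorem, P(k | x) = π_k f_k(x) / Σ_j π_j f_j(x).
Geometric probabilities:
  L_I = 0.0386443
  L_II = 0.00439731
  L_III = 0.000346654
Weight by the priors:
  π_I·L_I = 0.25 × 0.0386443 = 0.00966106
  π_II·L_II = 0.35 × 0.00439731 = 0.00153906
  π_III·L_III = 0.40 × 0.000346654 = 0.000138662
Marginal: 0.00966106 + 0.00153906 + 0.000138662 = 0.0113388
P(Class I | x) = 0.00966106 / 0.0113388 ≈ 0.8520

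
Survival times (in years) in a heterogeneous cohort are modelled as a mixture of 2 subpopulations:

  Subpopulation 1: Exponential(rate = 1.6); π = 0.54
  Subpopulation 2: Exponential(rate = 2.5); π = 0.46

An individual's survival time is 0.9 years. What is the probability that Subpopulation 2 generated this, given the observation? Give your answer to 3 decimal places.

0.372

The responsibility of component k is π_k f_k(x) divided by Σ_j π_j f_j(x).
Component likelihoods at x = 0.9 years:
  p_1 = 1.6·e^(−1.6·0.9) = 1.6·e^(−1.4400) = 0.379084
  p_2 = 2.5·e^(−2.5·0.9) = 2.5·e^(−2.2500) = 0.263498
Unnormalised posteriors:
  π_1·p_1 = 0.54 × 0.379084 = 0.204706
  π_2·p_2 = 0.46 × 0.263498 = 0.121209
Normaliser: 0.204706 + 0.121209 = 0.325915
P(Subpopulation 2 | x) = 0.121209 / 0.325915 ≈ 0.372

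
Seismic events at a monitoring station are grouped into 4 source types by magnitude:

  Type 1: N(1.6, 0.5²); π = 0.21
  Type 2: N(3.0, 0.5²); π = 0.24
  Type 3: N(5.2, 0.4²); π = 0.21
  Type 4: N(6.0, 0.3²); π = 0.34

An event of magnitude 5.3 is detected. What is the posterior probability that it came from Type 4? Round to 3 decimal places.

0.128

Apply Bayes' rule: the posterior for each component is proportional to its prior times its likelihood at x.
Normal densities:
  L_1 = 1.02555e-12
  L_2 = 2.02817e-05
  L_3 = 0.96667
  L_4 = 0.0874063
Unnormalised posteriors:
  π_1·L_1 = 0.21 × 1.02555e-12 = 2.15366e-13
  π_2·L_2 = 0.24 × 2.02817e-05 = 4.86761e-06
  π_3·L_3 = 0.21 × 0.96667 = 0.203001
  π_4·L_4 = 0.34 × 0.0874063 = 0.0297181
Marginal: 2.15366e-13 + 4.86761e-06 + 0.203001 + 0.0297181 = 0.232724
P(Type 4 | data) ≈ 0.128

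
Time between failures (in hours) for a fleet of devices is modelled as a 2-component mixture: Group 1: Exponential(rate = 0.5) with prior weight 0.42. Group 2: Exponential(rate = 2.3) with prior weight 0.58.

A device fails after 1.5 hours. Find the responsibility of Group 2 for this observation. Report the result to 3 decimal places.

P(component k | x) = w_k·f_k(x) / marginal(x), where marginal(x) = Σ_j w_j·f_j(x).
Evaluate each component's likelihood at the observed value:
  f_1 = 0.236183
  f_2 = 0.073015
Unnormalised posteriors:
  w_1·f_1 = 0.42 × 0.236183 = 0.099197
  w_2·f_2 = 0.58 × 0.073015 = 0.0423487
Sum: 0.099197 + 0.0423487 = 0.141546
P(Group 2 | x) = 0.0423487 / 0.141546 ≈ 0.299

0.299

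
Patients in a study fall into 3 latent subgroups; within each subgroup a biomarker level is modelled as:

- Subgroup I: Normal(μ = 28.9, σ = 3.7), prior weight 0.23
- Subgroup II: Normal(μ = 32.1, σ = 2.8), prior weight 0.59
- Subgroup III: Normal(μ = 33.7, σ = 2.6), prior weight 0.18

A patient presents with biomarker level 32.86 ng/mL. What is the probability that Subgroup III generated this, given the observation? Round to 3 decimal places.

0.216

The responsibility of component k is w_k f_k(x) divided by Σ_j w_j f_j(x).
Component likelihoods at x = 32.86 ng/mL:
  p_I = (1/(3.7·√(2π)))·exp(−(32.86−28.9)²/(2·3.7²)) = 0.107822·exp(-0.57274) = 0.0608094
  p_II = (1/(2.8·√(2π)))·exp(−(32.86−32.1)²/(2·2.8²)) = 0.142479·exp(-0.03684) = 0.137326
  p_III = (1/(2.6·√(2π)))·exp(−(32.86−33.7)²/(2·2.6²)) = 0.153439·exp(-0.05219) = 0.145637
Prior × likelihood for each component:
  w_I·p_I = 0.23 × 0.0608094 = 0.0139862
  w_II·p_II = 0.59 × 0.137326 = 0.0810226
  w_III·p_III = 0.18 × 0.145637 = 0.0262146
Evidence: 0.0139862 + 0.0810226 + 0.0262146 = 0.121223
P(Subgroup III | x) ≈ 0.216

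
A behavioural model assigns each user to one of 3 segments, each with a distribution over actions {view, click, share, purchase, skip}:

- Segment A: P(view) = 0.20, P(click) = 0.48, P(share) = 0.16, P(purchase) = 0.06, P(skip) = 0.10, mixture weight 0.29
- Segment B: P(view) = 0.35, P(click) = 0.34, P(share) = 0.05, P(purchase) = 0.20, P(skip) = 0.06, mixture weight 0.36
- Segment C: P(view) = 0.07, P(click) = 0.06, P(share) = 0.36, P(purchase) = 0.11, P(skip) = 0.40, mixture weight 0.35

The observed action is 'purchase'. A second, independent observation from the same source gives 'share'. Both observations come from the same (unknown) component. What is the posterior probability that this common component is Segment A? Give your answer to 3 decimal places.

0.138

Apply Bayes' rule: the posterior for each component is proportional to its prior times its likelihood at x.
Since both observations come from the same component, the likelihood for component k is f_k(x₁)·f_k(x₂).
  f_A = [0.06] × [0.16] = 0.0096
  f_B = [0.2] × [0.05] = 0.01
  f_C = [0.11] × [0.36] = 0.0396
Multiply by the mixture weights:
  w_A·f_A = 0.29 × 0.0096 = 0.002784
  w_B·f_B = 0.36 × 0.01 = 0.0036
  w_C·f_C = 0.35 × 0.0396 = 0.01386
Marginal: 0.002784 + 0.0036 + 0.01386 = 0.020244
P(Segment A | x₁,x₂) = 0.002784 / 0.020244 ≈ 0.138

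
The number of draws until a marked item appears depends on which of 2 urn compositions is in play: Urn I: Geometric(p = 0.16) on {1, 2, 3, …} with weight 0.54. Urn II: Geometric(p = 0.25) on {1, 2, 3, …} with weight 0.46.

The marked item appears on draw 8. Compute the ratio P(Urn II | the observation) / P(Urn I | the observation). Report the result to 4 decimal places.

The posterior odds equal the prior odds times the likelihood ratio: (π_i/π_j)·(f_i(x)/f_j(x)).
Component likelihoods at x = 8:
  p_I = 0.0472145
  p_II = 0.033371
0.0153506 / 0.0254958 ≈ 0.6021

0.6021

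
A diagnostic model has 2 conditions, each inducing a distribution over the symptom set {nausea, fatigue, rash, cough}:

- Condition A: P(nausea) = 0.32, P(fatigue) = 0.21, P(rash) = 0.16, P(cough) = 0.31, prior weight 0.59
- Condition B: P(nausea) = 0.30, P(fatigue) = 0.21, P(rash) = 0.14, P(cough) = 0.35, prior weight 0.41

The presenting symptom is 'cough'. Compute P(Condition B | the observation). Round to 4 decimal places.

0.4396

The responsibility of component k is P(Z=k) f_k(x) divided by Σ_j P(Z=j) f_j(x).
Component likelihoods at x = 'cough':
  L_A = P(cough | comp) = 0.31
  L_B = P(cough | comp) = 0.35
Unnormalised posteriors:
  P(Z=A)·L_A = 0.59 × 0.31 = 0.1829
  P(Z=B)·L_B = 0.41 × 0.35 = 0.1435
Marginal: 0.1829 + 0.1435 = 0.3264
P(Condition B | data) ≈ 0.4396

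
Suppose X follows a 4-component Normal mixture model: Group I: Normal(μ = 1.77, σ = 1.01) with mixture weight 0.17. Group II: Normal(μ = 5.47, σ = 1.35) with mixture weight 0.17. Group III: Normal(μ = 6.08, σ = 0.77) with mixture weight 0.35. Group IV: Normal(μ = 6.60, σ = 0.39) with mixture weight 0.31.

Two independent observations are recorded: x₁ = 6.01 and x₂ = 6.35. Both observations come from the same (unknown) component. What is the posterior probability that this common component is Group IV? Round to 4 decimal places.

Posterior ∝ prior × likelihood, so P(k | x) ∝ P(Z=k) f_k(x); normalise over all components.
Since both observations come from the same component, the likelihood for component k is f_k(x₁)·f_k(x₂).
  f_I = [5.88467e-05] × [1.35323e-05] = 7.96333e-10
  f_II = [0.272793] × [0.238951] = 0.065184
  f_III = [0.51597] × [0.487214] = 0.251388
  f_IV = [0.325744] × [0.832946] = 0.271327
Multiply by the mixture weights:
  P(Z=I)·f_I = 0.17 × 7.96333e-10 = 1.35377e-10
  P(Z=II)·f_II = 0.17 × 0.065184 = 0.0110813
  P(Z=III)·f_III = 0.35 × 0.251388 = 0.0879858
  P(Z=IV)·f_IV = 0.31 × 0.271327 = 0.0841114
Evidence: 1.35377e-10 + 0.0110813 + 0.0879858 + 0.0841114 = 0.183179
So the posterior for Group IV is 0.0841114 / 0.183179 ≈ 0.4592.

0.4592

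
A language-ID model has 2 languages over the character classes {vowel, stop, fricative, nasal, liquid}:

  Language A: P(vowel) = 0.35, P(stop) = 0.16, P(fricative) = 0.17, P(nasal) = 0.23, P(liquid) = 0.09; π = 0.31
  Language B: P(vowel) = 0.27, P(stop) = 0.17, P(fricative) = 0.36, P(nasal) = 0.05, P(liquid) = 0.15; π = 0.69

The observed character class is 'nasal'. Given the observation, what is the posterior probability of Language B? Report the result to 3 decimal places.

0.326

Apply Bayes' rule: the posterior for each component is proportional to its prior times its likelihood at x.
Component likelihoods at x = 'nasal':
  p_A = P(nasal | comp) = 0.23
  p_B = P(nasal | comp) = 0.05
Weight by the priors:
  w_A·p_A = 0.31 × 0.23 = 0.0713
  w_B·p_B = 0.69 × 0.05 = 0.0345
Sum: 0.0713 + 0.0345 = 0.1058
Responsibility of Language B: 0.0345 / 0.1058 ≈ 0.326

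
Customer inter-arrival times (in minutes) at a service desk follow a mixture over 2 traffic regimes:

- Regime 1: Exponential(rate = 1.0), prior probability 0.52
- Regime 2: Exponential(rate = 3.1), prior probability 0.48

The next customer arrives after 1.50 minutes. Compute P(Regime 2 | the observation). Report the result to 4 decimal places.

0.1092

By Bayes' theorem, P(k | x) = π_k f_k(x) / Σ_j π_j f_j(x).
Evaluate each component's likelihood at the observed value:
  f_1 = 1.0·e^(−1.0·1.50) = 1.0·e^(−1.5000) = 0.22313
  f_2 = 3.1·e^(−3.1·1.50) = 3.1·e^(−4.6500) = 0.029641
Unnormalised posteriors:
  π_1·f_1 = 0.52 × 0.22313 = 0.116028
  π_2·f_2 = 0.48 × 0.029641 = 0.0142277
Evidence: 0.116028 + 0.0142277 = 0.130255
So the posterior for Regime 2 is 0.0142277 / 0.130255 ≈ 0.1092.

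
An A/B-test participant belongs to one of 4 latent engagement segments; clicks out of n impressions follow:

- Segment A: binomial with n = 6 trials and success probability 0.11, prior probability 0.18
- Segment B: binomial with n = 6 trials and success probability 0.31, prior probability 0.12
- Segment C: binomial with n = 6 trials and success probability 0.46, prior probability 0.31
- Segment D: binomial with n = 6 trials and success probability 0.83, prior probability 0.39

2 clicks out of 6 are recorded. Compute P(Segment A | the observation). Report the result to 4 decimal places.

Apply Bayes' rule: the posterior for each component is proportional to its prior times its likelihood at x.
Evaluate each component's likelihood at the observed value:
  p_A = 0.113877
  p_B = 0.326747
  p_C = 0.269887
  p_D = 0.00863064
Unnormalised posteriors:
  π_A·p_A = 0.18 × 0.113877 = 0.0204979
  π_B·p_B = 0.12 × 0.326747 = 0.0392096
  π_C·p_C = 0.31 × 0.269887 = 0.083665
  π_D·p_D = 0.39 × 0.00863064 = 0.00336595
Marginal: 0.0204979 + 0.0392096 + 0.083665 + 0.00336595 = 0.146738
P(Segment A | 2 clicks out of 6) = 0.0204979 / 0.146738 ≈ 0.1397

0.1397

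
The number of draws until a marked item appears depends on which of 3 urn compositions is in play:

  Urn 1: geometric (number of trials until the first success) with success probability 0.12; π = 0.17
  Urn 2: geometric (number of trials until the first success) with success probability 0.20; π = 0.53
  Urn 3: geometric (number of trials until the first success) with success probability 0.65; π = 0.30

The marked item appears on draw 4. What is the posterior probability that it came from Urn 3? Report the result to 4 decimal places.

P(component k | x) = w_k·f_k(x) / marginal(x), where marginal(x) = Σ_j w_j·f_j(x).
Geometric probabilities:
  f_1 = 0.0817766
  f_2 = 0.1024
  f_3 = 0.0278687
Multiply by the mixture weights:
  w_1·f_1 = 0.17 × 0.0817766 = 0.013902
  w_2·f_2 = 0.53 × 0.1024 = 0.054272
  w_3·f_3 = 0.30 × 0.0278687 = 0.00836062
Normaliser: 0.013902 + 0.054272 + 0.00836062 = 0.0765347
So the posterior for Urn 3 is 0.00836062 / 0.0765347 ≈ 0.1092.

0.1092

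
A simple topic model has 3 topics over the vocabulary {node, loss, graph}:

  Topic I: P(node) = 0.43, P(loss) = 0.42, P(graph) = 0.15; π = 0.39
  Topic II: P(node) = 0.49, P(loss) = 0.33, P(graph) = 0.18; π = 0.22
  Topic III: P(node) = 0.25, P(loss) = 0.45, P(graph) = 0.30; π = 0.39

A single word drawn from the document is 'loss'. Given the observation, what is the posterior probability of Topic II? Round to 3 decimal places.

Apply Bayes' rule: the posterior for each component is proportional to its prior times its likelihood at x.
Evaluate each component's likelihood at the observed value:
  p_I = 0.42
  p_II = 0.33
  p_III = 0.45
Prior × likelihood for each component:
  w_I·p_I = 0.39 × 0.42 = 0.1638
  w_II·p_II = 0.22 × 0.33 = 0.0726
  w_III·p_III = 0.39 × 0.45 = 0.1755
Marginal: 0.1638 + 0.0726 + 0.1755 = 0.4119
P(Topic II | x) = 0.0726 / 0.4119 ≈ 0.176

0.176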